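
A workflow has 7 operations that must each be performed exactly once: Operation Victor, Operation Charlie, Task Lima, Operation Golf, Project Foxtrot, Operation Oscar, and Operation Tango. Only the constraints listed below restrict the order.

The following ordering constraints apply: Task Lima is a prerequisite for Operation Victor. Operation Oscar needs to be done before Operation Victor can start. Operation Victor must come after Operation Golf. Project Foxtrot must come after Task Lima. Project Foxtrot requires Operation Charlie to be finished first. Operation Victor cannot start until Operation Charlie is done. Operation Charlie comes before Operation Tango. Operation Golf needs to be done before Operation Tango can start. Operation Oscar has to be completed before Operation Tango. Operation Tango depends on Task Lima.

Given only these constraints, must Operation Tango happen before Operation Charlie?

There is a chain Operation Charlie → Operation Tango, which puts Operation Charlie before Operation Tango.
So Operation Tango does not have to come before Operation Charlie — it cannot.

No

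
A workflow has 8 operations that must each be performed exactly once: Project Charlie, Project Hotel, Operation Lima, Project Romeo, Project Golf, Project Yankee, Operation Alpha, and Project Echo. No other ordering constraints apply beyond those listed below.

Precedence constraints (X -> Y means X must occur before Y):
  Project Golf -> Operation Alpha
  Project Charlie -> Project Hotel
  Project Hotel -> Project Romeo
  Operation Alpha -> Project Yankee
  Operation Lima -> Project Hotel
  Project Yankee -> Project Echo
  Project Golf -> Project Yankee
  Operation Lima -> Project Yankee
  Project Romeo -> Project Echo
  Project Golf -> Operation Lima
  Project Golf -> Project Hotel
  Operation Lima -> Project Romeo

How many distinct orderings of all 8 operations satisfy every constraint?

35

2 operations have no prerequisites (Project Charlie, Project Golf), so any of them could come first.
Counting all ways to extend the partial order to a total order gives 35.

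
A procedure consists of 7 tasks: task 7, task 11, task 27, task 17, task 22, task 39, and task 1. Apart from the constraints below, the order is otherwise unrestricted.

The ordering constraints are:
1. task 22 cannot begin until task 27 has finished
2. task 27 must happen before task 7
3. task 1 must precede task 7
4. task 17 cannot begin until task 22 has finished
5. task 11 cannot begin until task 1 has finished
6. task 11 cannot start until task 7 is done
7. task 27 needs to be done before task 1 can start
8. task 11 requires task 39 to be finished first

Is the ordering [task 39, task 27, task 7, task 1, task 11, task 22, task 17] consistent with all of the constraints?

Here task 1 comes after task 7.
But one of the constraints requires task 1 before task 7, so this ordering violates it.

No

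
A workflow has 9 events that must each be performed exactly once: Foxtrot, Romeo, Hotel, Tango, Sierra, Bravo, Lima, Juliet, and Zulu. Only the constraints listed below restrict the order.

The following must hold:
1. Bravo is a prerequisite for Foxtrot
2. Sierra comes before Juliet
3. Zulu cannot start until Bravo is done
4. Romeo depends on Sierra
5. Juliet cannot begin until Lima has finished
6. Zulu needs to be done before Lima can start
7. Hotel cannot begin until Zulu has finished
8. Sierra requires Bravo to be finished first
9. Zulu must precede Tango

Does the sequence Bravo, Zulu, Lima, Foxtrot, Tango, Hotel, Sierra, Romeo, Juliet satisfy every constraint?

Yes

Going through the constraints one by one, each required predecessor appears earlier in the sequence than its dependent — e.g. Bravo (position 1) is before Sierra (position 7), as required.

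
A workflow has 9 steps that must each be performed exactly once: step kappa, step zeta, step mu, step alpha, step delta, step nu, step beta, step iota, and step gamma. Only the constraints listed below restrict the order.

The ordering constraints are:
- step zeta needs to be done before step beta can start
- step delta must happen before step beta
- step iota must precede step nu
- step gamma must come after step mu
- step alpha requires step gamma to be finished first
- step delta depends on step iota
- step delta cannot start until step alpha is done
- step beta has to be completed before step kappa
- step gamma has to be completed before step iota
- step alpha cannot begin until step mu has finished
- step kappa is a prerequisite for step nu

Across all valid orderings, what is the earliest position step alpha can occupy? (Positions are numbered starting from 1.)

Working backwards through the constraints from step alpha, its full set of required predecessors is step mu, step gamma — 2 of them.
With 2 mandatory predecessors, the earliest step alpha can sit is position 2+1 = 3, and placing just those 2 first achieves it.

3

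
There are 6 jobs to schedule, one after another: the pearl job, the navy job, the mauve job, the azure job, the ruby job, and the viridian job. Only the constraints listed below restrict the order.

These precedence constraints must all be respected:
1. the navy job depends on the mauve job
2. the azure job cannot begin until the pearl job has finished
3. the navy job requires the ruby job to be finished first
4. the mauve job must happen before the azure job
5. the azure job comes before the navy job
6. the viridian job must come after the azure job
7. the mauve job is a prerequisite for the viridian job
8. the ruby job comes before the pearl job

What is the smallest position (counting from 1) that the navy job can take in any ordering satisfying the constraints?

The jobs that are forced before the navy job, directly or transitively, are the pearl job, the mauve job, the azure job, the ruby job. That's 4 jobs.
So at minimum 4 jobs come before the navy job, putting the navy job no earlier than position 5. That position is achievable by scheduling exactly those predecessors first.

5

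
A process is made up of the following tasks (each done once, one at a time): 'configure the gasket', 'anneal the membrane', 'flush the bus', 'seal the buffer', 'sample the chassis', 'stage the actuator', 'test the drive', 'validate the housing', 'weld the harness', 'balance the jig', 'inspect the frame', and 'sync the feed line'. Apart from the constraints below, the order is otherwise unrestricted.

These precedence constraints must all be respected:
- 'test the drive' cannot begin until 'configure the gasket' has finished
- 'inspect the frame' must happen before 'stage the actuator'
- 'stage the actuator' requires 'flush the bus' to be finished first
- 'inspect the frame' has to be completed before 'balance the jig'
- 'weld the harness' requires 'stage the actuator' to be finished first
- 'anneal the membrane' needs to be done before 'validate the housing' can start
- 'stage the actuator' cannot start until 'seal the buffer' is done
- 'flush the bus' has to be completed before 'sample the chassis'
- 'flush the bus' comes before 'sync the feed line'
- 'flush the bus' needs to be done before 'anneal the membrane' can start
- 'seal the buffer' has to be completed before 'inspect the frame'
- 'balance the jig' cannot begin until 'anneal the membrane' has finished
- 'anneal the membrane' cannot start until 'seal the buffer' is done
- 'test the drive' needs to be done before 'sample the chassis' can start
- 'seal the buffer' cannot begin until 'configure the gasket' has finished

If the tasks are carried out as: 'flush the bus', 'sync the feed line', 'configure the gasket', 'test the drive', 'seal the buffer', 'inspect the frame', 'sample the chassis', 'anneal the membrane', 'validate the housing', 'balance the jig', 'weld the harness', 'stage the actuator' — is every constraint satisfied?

The sequence places 'weld the harness' ahead of 'stage the actuator'.
But one of the constraints requires 'stage the actuator' before 'weld the harness', so this ordering violates it.

No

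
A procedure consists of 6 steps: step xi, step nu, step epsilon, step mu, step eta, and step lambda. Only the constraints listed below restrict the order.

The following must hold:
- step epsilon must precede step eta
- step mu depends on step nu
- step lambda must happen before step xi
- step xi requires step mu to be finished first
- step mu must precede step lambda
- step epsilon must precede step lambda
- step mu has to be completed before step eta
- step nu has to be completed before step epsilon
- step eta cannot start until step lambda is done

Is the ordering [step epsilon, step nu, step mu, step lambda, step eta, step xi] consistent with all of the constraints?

No

In the proposed order, step epsilon appears before step nu.
But one of the constraints requires step nu before step epsilon, so this ordering violates it.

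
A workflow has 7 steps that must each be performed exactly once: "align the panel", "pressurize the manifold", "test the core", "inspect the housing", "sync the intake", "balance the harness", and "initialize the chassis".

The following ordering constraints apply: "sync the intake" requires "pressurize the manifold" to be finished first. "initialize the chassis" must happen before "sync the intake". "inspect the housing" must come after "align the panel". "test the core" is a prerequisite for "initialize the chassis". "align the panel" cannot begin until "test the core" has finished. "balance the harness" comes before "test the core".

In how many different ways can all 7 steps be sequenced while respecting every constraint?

The steps with no prerequisites are "pressurize the manifold", "balance the harness"; any of them can be placed first.
Systematically extending each partial ordering one step at a time and counting, there are 32 complete orderings.

32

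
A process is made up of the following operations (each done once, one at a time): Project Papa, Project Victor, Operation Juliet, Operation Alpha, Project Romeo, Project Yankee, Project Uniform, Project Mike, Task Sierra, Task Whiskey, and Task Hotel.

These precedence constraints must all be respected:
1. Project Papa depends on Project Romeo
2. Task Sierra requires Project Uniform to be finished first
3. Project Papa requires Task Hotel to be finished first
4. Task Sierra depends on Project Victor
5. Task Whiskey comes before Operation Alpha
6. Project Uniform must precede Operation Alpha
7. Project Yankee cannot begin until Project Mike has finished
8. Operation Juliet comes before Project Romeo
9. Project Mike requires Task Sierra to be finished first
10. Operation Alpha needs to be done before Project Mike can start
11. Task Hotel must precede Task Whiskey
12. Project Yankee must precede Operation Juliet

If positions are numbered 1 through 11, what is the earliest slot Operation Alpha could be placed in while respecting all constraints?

4

Working backwards through the constraints from Operation Alpha, its full set of required predecessors is Project Uniform, Task Whiskey, Task Hotel — 3 of them.
With 3 mandatory predecessors, the earliest Operation Alpha can sit is position 3+1 = 4, and placing just those 3 first achieves it.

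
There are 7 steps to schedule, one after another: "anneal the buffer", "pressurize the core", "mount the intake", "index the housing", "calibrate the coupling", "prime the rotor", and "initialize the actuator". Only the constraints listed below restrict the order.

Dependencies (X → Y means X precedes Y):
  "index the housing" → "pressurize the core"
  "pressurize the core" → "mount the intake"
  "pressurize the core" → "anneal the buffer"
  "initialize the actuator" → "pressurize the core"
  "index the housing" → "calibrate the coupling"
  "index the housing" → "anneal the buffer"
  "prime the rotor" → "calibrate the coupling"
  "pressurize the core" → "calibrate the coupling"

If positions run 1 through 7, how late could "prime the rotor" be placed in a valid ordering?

The only step forced after "prime the rotor" (directly or by a chain) is "calibrate the coupling".
So at least 1 step follows "prime the rotor", putting "prime the rotor" no later than position 6. That position is achievable by scheduling everything else first.

6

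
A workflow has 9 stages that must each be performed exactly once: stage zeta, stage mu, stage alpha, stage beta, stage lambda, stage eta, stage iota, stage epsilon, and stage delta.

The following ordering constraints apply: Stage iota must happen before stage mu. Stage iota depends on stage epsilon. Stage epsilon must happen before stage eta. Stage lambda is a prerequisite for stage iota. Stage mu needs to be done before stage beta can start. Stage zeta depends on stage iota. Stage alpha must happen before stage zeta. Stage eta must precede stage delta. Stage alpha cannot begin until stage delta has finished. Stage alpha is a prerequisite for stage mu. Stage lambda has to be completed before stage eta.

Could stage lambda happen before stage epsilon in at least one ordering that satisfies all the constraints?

Yes

The constraints leave stage lambda and stage epsilon unordered relative to each other; nothing requires stage epsilon earlier.
So a valid ordering placing stage lambda earlier than stage epsilon exists.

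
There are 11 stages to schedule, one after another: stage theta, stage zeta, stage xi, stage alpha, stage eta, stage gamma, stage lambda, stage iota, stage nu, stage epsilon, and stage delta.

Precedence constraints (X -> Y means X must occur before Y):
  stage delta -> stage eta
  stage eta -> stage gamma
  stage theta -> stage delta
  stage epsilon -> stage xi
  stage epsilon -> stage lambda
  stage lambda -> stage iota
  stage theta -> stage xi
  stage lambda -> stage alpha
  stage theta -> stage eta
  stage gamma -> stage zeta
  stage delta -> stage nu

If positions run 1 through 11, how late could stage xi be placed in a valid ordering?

Stage xi has no required successors, so nothing stops it from going last (position 11).

11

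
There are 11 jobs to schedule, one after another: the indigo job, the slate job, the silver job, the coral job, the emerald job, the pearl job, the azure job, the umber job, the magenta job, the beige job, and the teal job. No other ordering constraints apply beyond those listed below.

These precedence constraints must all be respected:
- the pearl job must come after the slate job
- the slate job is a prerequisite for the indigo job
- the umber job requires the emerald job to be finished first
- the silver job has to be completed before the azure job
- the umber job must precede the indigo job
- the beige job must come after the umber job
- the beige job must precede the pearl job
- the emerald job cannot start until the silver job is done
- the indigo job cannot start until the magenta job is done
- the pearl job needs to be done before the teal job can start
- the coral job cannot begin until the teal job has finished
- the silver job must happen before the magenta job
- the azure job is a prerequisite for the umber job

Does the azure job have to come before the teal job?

Yes

There is a constraint chain the azure job → the umber job → the beige job → the pearl job → the teal job.
Hence the azure job necessarily comes before the teal job.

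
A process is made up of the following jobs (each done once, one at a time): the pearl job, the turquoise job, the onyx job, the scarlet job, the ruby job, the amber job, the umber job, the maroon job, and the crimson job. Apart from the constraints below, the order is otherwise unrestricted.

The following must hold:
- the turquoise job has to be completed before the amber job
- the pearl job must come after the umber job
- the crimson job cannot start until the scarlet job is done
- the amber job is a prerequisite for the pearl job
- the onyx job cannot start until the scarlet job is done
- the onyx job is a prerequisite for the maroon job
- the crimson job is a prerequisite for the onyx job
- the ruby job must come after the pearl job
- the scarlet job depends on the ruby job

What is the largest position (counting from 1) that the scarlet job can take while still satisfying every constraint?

6

Following every chain forward from the scarlet job, the jobs that must come later are the onyx job, the maroon job, the crimson job — 3 of them.
So at least 3 jobs follow the scarlet job, putting the scarlet job no later than position 6. That position is achievable by scheduling everything else first.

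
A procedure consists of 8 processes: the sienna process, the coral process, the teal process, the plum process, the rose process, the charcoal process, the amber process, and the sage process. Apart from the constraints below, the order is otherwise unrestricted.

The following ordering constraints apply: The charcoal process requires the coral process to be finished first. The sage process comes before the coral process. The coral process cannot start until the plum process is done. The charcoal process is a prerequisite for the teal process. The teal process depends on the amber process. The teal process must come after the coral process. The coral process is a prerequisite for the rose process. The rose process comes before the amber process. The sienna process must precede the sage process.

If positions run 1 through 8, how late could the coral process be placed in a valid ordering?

Every process that must follow the coral process has to come after it. Tracing all chains starting from the coral process, those processes are: the teal process, the rose process, the charcoal process, the amber process — 4 in total.
With 4 mandatory successors out of 8 processes total, the latest slot for the coral process is 8−4 = 4, and it's reachable by doing all non-successors before the coral process.

4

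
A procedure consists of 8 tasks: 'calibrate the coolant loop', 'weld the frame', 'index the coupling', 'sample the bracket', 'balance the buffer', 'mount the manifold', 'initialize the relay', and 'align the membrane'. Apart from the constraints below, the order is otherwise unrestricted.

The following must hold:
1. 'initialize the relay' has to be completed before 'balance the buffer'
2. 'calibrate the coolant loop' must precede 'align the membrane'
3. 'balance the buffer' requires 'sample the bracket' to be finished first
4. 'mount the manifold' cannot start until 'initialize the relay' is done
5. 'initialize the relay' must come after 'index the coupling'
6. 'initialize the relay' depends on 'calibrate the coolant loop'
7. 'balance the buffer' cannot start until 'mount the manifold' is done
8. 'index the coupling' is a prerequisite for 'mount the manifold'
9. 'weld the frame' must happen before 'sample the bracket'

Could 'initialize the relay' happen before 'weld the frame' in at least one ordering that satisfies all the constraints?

No chain of constraints runs from 'weld the frame' to 'initialize the relay', so 'weld the frame' is not required to come first.
That means at least one valid schedule has 'initialize the relay' before 'weld the frame'.

Yes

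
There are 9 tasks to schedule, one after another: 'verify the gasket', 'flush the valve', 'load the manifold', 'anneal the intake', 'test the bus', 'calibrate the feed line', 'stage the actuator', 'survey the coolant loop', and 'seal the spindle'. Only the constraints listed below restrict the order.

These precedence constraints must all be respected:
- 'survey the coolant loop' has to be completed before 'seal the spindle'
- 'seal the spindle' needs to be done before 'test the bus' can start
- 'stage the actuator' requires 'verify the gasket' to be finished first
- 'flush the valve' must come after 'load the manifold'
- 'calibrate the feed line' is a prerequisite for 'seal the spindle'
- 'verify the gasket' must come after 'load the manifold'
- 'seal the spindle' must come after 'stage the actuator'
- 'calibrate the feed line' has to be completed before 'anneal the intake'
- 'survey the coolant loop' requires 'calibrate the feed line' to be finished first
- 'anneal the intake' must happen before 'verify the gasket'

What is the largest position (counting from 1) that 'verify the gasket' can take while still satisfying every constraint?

The tasks that are forced after 'verify the gasket', directly or by a chain of constraints, are 'test the bus', 'stage the actuator', 'seal the spindle'. That's 3 tasks.
So at least 3 tasks follow 'verify the gasket', putting 'verify the gasket' no later than position 6. That position is achievable by scheduling everything else first.

6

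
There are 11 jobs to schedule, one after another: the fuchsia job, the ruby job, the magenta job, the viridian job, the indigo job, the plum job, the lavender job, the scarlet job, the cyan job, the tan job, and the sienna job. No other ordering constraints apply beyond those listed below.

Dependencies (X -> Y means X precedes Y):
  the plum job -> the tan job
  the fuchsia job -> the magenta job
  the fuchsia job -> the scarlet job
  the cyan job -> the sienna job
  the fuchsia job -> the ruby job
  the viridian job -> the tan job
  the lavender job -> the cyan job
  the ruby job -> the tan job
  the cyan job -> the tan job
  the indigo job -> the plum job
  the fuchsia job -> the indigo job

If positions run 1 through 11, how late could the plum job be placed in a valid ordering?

10

The only job forced after the plum job (directly or by a chain) is the tan job.
With 1 mandatory successor out of 11 jobs total, the latest slot for the plum job is 11−1 = 10, and it's reachable by doing all non-successors before the plum job.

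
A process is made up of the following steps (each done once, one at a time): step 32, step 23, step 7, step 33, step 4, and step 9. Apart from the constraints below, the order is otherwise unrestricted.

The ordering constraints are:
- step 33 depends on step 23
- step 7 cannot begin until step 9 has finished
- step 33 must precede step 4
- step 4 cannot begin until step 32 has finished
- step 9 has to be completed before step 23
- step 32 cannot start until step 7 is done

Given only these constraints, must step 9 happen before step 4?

Yes

There is a constraint chain step 9 → step 23 → step 33 → step 4.
So step 9 must precede step 4 in any valid ordering.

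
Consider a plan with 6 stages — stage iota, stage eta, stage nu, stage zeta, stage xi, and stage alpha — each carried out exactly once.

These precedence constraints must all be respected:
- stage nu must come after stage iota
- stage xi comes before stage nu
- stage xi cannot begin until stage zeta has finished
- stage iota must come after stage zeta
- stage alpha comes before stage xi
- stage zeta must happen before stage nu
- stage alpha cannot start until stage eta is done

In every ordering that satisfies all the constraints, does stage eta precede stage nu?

Tracing the constraints gives a chain: stage eta → stage alpha → stage xi → stage nu.
So stage eta must precede stage nu in any valid ordering.

Yes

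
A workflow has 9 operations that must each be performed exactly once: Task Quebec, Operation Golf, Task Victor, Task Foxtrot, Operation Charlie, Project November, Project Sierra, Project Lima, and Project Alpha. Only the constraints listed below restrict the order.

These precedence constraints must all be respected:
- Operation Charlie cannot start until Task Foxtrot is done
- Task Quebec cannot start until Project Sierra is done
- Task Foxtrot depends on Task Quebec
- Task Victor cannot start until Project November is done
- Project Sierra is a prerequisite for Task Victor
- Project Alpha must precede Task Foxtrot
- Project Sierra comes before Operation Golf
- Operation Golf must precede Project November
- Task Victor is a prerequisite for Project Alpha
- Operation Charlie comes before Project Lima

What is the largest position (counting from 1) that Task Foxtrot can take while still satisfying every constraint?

Every operation that must follow Task Foxtrot has to come after it. Tracing all chains starting from Task Foxtrot, those operations are: Operation Charlie, Project Lima — 2 in total.
So at least 2 operations follow Task Foxtrot, putting Task Foxtrot no later than position 7. That position is achievable by scheduling everything else first.

7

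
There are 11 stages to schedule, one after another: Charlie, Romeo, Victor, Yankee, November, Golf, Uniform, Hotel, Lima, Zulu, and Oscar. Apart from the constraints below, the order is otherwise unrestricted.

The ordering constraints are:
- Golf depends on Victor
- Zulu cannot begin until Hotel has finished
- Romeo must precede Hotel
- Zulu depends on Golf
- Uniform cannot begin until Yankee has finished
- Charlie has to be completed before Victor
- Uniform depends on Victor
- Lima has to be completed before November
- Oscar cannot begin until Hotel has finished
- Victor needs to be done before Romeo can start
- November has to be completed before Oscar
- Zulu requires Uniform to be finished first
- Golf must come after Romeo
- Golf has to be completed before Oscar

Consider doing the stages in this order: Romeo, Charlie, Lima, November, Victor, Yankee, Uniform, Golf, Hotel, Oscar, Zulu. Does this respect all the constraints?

The sequence places Romeo ahead of Victor.
But one of the constraints requires Victor before Romeo, so this ordering violates it.

No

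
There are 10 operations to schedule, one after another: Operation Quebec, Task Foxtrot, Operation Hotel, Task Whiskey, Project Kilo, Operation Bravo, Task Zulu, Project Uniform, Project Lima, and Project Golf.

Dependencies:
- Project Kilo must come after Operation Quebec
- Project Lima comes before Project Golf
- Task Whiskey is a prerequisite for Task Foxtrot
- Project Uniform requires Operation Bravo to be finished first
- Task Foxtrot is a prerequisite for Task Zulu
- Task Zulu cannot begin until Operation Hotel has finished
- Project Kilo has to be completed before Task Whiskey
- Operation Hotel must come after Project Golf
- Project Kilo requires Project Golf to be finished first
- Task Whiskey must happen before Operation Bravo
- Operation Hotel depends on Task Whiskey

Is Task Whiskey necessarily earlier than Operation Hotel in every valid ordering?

Yes

Tracing the constraints gives a chain: Task Whiskey → Operation Hotel.
Hence Task Whiskey necessarily comes before Operation Hotel.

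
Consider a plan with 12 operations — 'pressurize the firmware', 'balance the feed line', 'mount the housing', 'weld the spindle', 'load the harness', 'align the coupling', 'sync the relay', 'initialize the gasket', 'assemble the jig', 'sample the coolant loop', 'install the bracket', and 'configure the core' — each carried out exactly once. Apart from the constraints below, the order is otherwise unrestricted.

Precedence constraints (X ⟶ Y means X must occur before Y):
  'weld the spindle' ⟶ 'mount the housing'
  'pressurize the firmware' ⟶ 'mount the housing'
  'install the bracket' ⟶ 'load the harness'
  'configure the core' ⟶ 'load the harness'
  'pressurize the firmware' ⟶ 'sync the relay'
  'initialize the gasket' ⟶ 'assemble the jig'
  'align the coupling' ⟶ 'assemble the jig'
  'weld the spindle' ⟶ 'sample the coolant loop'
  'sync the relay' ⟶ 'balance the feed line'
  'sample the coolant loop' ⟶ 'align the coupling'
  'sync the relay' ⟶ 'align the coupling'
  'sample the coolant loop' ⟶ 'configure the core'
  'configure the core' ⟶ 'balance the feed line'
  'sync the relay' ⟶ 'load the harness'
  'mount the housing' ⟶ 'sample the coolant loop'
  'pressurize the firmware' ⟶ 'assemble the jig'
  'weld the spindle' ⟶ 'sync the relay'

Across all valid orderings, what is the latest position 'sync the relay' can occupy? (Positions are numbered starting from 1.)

Every operation that must follow 'sync the relay' has to come after it. Tracing all chains starting from 'sync the relay', those operations are: 'balance the feed line', 'load the harness', 'align the coupling', 'assemble the jig' — 4 in total.
With 4 mandatory successors out of 12 operations total, the latest slot for 'sync the relay' is 12−4 = 8, and it's reachable by doing all non-successors before 'sync the relay'.

8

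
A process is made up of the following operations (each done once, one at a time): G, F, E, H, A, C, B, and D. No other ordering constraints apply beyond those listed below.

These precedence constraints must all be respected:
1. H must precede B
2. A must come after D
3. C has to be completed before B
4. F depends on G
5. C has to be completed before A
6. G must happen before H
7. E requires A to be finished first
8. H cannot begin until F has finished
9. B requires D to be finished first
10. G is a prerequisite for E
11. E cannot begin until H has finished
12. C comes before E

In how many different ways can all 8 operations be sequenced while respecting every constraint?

The operations with no prerequisites are G, C, D; any of them can be placed first.
Counting all ways to extend the partial order to a total order gives 100.

100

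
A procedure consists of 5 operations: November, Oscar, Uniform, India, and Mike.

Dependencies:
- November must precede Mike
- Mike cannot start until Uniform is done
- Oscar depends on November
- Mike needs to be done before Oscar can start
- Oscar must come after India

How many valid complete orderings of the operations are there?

3 operations have no prerequisites (November, Uniform, India), so any of them could come first.
Enumerating by repeatedly choosing an available operation (one whose prerequisites are all placed) gives 8 distinct complete orderings.

8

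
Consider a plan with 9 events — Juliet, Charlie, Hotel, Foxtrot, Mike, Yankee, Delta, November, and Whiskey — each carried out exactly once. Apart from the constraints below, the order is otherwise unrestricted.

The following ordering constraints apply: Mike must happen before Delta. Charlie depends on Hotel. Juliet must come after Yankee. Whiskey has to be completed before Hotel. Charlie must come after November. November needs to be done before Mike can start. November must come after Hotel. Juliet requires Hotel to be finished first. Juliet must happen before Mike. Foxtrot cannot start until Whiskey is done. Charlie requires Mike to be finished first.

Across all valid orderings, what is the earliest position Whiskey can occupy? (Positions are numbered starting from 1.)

No constraint forces any other event before Whiskey, so it can be placed first.

1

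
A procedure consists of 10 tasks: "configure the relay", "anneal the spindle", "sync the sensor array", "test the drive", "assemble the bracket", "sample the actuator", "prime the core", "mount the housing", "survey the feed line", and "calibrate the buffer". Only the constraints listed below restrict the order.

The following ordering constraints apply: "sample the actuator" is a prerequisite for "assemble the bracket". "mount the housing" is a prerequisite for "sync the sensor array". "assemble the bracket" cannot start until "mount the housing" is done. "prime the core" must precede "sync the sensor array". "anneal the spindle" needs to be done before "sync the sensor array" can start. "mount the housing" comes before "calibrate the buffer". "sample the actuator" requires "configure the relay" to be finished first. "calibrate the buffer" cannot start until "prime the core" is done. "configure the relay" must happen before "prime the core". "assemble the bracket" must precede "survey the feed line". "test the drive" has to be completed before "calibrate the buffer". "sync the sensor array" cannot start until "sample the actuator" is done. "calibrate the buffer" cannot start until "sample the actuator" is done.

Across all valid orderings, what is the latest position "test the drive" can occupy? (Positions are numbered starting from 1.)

The only task forced after "test the drive" (directly or by a chain) is "calibrate the buffer".
So at least 1 task follows "test the drive", putting "test the drive" no later than position 9. That position is achievable by scheduling everything else first.

9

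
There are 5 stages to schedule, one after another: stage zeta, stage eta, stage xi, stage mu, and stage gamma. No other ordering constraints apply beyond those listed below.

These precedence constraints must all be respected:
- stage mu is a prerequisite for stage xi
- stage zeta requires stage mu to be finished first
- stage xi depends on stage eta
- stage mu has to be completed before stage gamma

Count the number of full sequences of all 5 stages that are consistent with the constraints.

The stages with no prerequisites are stage eta, stage mu; any of them can be placed first.
Counting all ways to extend the partial order to a total order gives 18.

18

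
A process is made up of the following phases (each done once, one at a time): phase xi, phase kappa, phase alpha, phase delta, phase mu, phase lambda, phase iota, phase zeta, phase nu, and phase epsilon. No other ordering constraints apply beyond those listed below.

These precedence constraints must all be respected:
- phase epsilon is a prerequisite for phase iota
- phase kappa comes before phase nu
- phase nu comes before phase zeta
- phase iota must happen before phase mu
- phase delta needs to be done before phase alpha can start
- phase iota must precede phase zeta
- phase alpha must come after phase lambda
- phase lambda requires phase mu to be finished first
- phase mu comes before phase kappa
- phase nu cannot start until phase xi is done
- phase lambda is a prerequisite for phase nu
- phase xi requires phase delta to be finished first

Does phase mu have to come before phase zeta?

Chaining the stated constraints: phase mu → phase kappa → phase nu → phase zeta.
Hence phase mu necessarily comes before phase zeta.

Yes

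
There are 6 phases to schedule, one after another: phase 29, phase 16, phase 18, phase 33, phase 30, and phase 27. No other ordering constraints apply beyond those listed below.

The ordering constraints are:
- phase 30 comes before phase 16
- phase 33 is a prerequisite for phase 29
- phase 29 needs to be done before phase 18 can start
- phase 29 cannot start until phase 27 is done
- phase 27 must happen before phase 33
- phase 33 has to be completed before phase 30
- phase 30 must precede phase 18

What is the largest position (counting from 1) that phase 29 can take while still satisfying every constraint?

5

Following the constraints forward from phase 29, its only required successor is phase 18.
With 1 mandatory successor out of 6 phases total, the latest slot for phase 29 is 6−1 = 5, and it's reachable by doing all non-successors before phase 29.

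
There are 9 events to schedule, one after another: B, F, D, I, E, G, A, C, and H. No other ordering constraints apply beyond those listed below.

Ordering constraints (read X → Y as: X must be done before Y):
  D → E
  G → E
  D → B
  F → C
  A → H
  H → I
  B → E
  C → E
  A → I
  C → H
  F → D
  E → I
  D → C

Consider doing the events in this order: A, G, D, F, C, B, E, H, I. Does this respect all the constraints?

In the proposed order, D appears before F.
That contradicts the constraint that F must precede D.

No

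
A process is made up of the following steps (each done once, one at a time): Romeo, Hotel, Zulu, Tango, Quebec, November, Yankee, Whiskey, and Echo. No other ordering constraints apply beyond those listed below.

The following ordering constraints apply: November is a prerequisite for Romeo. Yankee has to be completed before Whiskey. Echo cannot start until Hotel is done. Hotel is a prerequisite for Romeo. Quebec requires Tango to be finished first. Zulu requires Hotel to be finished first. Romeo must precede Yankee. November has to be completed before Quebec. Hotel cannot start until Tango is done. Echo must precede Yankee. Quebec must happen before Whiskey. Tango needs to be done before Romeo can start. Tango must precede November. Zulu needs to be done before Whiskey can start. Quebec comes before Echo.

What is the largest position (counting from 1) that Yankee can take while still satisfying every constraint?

Following the constraints forward from Yankee, its only required successor is Whiskey.
With 1 mandatory successor out of 9 steps total, the latest slot for Yankee is 9−1 = 8, and it's reachable by doing all non-successors before Yankee.

8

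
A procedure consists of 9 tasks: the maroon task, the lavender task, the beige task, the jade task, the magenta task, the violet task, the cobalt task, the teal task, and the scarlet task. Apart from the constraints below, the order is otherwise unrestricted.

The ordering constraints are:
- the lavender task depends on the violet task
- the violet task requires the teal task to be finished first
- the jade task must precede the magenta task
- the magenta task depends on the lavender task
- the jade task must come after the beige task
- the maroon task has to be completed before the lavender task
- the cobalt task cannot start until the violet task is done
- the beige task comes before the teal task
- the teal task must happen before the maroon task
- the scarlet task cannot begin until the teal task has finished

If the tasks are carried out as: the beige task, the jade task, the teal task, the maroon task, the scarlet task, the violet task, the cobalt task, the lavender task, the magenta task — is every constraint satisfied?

Yes

Going through the constraints one by one, each required predecessor appears earlier in the sequence than its dependent — e.g. the jade task (position 2) is before the magenta task (position 9), as required.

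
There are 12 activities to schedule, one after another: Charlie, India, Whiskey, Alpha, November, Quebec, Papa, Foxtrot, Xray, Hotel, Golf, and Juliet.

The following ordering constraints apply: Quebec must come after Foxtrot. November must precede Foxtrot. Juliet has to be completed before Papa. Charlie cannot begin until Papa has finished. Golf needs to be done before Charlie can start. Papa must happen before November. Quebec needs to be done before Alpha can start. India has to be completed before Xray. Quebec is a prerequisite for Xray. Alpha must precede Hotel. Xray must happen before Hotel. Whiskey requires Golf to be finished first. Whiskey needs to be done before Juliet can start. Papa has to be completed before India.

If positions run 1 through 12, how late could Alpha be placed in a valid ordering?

11

Following the constraints forward from Alpha, its only required successor is Hotel.
So at least 1 activity follows Alpha, putting Alpha no later than position 11. That position is achievable by scheduling everything else first.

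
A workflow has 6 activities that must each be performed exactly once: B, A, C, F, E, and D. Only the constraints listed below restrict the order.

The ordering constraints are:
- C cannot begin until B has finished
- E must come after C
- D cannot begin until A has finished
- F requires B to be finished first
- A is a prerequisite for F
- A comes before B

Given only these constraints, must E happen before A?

No

The constraints actually force A before E (via A → B → C → E), not the other way around.
So E never precedes A.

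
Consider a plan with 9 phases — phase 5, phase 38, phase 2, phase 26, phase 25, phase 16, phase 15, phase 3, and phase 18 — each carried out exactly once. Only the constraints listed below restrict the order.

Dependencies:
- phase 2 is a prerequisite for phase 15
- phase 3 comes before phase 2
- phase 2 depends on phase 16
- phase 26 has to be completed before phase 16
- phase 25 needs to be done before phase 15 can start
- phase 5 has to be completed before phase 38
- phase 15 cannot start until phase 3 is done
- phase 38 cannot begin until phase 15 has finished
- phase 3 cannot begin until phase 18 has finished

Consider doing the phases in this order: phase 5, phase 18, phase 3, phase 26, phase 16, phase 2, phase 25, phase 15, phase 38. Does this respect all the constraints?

Yes

Every stated constraint is respected: phase 5 sits at position 1, ahead of phase 38 at position 9, and each of the other listed pairs likewise has the predecessor earlier in the sequence.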